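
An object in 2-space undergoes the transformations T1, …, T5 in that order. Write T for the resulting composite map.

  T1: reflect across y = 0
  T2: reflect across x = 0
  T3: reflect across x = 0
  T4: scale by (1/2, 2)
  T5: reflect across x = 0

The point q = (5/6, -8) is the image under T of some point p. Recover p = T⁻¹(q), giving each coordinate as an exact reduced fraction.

T1 = [1 0 0; 0 -1 0; 0 0 1]
T2·T1 = [-1 0 0; 0 -1 0; 0 0 1]
T3·…·T1 = [1 0 0; 0 -1 0; 0 0 1]
T4·…·T1 = [1/2 0 0; 0 -2 0; 0 0 1]
T5·…·T1 = [-1/2 0 0; 0 -2 0; 0 0 1]
det M = 1; M⁻¹ = [-2 0 0; 0 -1/2 0; 0 0 1]
M⁻¹ · (5/6, -8)ᵀ = (-5/3, 4)ᵀ

p = (-5/3, 4)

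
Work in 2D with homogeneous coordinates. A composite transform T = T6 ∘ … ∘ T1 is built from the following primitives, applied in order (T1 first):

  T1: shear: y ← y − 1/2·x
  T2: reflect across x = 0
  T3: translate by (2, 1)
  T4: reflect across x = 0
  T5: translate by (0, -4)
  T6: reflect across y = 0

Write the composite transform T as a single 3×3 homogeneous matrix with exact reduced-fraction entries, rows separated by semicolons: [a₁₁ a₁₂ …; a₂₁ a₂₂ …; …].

T = [1 0 -2; 1/2 -1 3; 0 0 1]

T1 = [1 0 0; -1/2 1 0; 0 0 1]
T2·T1 = [-1 0 0; -1/2 1 0; 0 0 1]
T3·…·T1 = [-1 0 2; -1/2 1 1; 0 0 1]
T4·…·T1 = [1 0 -2; -1/2 1 1; 0 0 1]
T5·…·T1 = [1 0 -2; -1/2 1 -3; 0 0 1]
T6·…·T1 = [1 0 -2; 1/2 -1 3; 0 0 1]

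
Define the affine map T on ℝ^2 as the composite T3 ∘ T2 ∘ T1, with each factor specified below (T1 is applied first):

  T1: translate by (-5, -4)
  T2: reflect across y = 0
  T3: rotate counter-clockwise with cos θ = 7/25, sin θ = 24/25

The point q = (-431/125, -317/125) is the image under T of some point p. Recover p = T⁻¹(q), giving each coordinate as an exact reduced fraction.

p = (8/5, 7/5)

T1 = [1 0 -5; 0 1 -4; 0 0 1]
T2·T1 = [1 0 -5; 0 -1 4; 0 0 1]
T3·…·T1 = [7/25 24/25 -131/25; 24/25 -7/25 -92/25; 0 0 1]
det M = -1; M⁻¹ = [7/25 24/25 5; 24/25 -7/25 4; 0 0 1]
M⁻¹ · (-431/125, -317/125)ᵀ = (8/5, 7/5)ᵀ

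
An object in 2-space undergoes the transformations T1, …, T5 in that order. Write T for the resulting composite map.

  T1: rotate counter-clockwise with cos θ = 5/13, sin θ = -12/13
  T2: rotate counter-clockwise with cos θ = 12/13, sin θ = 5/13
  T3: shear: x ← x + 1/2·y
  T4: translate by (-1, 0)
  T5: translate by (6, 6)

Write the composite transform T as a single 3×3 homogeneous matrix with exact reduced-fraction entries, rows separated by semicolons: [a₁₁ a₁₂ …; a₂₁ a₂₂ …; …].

T = [121/338 179/169 5; -119/169 120/169 6; 0 0 1]

T1 = [5/13 12/13 0; -12/13 5/13 0; 0 0 1]
T2·T1 = [120/169 119/169 0; -119/169 120/169 0; 0 0 1]
T3·…·T1 = [121/338 179/169 0; -119/169 120/169 0; 0 0 1]
T4·…·T1 = [121/338 179/169 -1; -119/169 120/169 0; 0 0 1]
T5·…·T1 = [121/338 179/169 5; -119/169 120/169 6; 0 0 1]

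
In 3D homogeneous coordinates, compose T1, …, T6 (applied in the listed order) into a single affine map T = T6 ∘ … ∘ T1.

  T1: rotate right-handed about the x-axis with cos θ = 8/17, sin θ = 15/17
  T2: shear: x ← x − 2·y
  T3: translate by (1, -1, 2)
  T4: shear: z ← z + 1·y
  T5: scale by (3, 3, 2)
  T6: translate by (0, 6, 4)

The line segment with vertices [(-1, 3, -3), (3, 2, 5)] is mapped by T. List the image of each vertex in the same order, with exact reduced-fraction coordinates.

image vertices: (-414/17, 258/17, 282/17), (558/17, -126/17, 124/17)

T1 rotate right-handed about the x-axis with cos θ = 8/17, sin θ = 15/17: (-1, 3, -3) → (-1, 69/17, 21/17); (3, 2, 5) → (3, -59/17, 70/17)
T2 shear: x ← x − 2·y: (-1, 69/17, 21/17) → (-155/17, 69/17, 21/17); (3, -59/17, 70/17) → (169/17, -59/17, 70/17)
T3 translate by (1, -1, 2): (-155/17, 69/17, 21/17) → (-138/17, 52/17, 55/17); (169/17, -59/17, 70/17) → (186/17, -76/17, 104/17)
T4 shear: z ← z + 1·y: (-138/17, 52/17, 55/17) → (-138/17, 52/17, 107/17); (186/17, -76/17, 104/17) → (186/17, -76/17, 28/17)
T5 scale by (3, 3, 2): (-138/17, 52/17, 107/17) → (-414/17, 156/17, 214/17); (186/17, -76/17, 28/17) → (558/17, -228/17, 56/17)
T6 translate by (0, 6, 4): (-414/17, 156/17, 214/17) → (-414/17, 258/17, 282/17); (558/17, -228/17, 56/17) → (558/17, -126/17, 124/17)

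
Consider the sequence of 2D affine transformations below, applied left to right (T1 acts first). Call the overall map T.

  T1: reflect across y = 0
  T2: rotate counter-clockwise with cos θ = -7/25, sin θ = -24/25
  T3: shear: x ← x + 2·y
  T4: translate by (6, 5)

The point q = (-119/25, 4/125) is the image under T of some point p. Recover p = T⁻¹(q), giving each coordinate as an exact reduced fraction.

p = (5, -3/5)

T1 = [1 0 0; 0 -1 0; 0 0 1]
T2·T1 = [-7/25 -24/25 0; -24/25 7/25 0; 0 0 1]
T3·…·T1 = [-11/5 -2/5 0; -24/25 7/25 0; 0 0 1]
T4·…·T1 = [-11/5 -2/5 6; -24/25 7/25 5; 0 0 1]
det M = -1; M⁻¹ = [-7/25 -2/5 92/25; -24/25 11/5 -131/25; 0 0 1]
M⁻¹ · (-119/25, 4/125)ᵀ = (5, -3/5)ᵀ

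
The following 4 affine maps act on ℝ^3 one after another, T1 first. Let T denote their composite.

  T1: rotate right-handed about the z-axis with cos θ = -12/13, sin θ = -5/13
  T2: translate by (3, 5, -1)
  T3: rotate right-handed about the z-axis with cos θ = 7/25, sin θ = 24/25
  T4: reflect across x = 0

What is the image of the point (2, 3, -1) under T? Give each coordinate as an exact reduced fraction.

T1 rotate right-handed about the z-axis with cos θ = -12/13, sin θ = -5/13: (2, 3, -1) → (-9/13, -46/13, -1)
T2 translate by (3, 5, -1): (-9/13, -46/13, -1) → (30/13, 19/13, -2)
T3 rotate right-handed about the z-axis with cos θ = 7/25, sin θ = 24/25: (30/13, 19/13, -2) → (-246/325, 853/325, -2)
T4 reflect across x = 0: (-246/325, 853/325, -2) → (246/325, 853/325, -2)

T(p) = (246/325, 853/325, -2)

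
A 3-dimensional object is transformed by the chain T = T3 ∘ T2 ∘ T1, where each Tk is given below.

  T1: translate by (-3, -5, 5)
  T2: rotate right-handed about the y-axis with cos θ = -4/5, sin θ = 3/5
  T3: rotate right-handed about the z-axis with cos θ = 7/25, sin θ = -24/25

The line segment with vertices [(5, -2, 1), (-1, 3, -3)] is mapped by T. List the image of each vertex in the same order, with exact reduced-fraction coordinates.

T1 translate by (-3, -5, 5): (5, -2, 1) → (2, -7, 6); (-1, 3, -3) → (-4, -2, 2)
T2 rotate right-handed about the y-axis with cos θ = -4/5, sin θ = 3/5: (2, -7, 6) → (2, -7, -6); (-4, -2, 2) → (22/5, -2, 4/5)
T3 rotate right-handed about the z-axis with cos θ = 7/25, sin θ = -24/25: (2, -7, -6) → (-154/25, -97/25, -6); (22/5, -2, 4/5) → (-86/125, -598/125, 4/5)

image vertices: (-154/25, -97/25, -6), (-86/125, -598/125, 4/5)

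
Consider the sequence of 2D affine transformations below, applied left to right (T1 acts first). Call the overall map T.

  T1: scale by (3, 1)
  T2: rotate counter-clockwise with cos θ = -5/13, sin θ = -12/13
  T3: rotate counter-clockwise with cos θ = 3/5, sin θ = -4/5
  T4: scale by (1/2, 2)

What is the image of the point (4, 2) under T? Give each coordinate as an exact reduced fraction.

T(p) = (-362/65, -636/65)

T1 scale by (3, 1): (4, 2) → (12, 2)
T2 rotate counter-clockwise with cos θ = -5/13, sin θ = -12/13: (12, 2) → (-36/13, -154/13)
T3 rotate counter-clockwise with cos θ = 3/5, sin θ = -4/5: (-36/13, -154/13) → (-724/65, -318/65)
T4 scale by (1/2, 2): (-724/65, -318/65) → (-362/65, -636/65)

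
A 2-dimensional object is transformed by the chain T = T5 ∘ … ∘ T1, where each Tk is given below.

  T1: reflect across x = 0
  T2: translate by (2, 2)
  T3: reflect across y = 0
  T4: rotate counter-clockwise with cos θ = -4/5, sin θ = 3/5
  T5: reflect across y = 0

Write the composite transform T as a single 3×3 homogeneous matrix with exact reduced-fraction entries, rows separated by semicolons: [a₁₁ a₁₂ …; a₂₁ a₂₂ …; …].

T1 = [-1 0 0; 0 1 0; 0 0 1]
T2·T1 = [-1 0 2; 0 1 2; 0 0 1]
T3·…·T1 = [-1 0 2; 0 -1 -2; 0 0 1]
T4·…·T1 = [4/5 3/5 -2/5; -3/5 4/5 14/5; 0 0 1]
T5·…·T1 = [4/5 3/5 -2/5; 3/5 -4/5 -14/5; 0 0 1]

T = [4/5 3/5 -2/5; 3/5 -4/5 -14/5; 0 0 1]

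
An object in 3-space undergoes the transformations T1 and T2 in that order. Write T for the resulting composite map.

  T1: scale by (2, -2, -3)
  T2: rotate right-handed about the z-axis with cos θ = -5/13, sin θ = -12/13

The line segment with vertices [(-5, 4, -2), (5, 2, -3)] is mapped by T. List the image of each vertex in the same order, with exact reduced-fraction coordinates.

T1 scale by (2, -2, -3): (-5, 4, -2) → (-10, -8, 6); (5, 2, -3) → (10, -4, 9)
T2 rotate right-handed about the z-axis with cos θ = -5/13, sin θ = -12/13: (-10, -8, 6) → (-46/13, 160/13, 6); (10, -4, 9) → (-98/13, -100/13, 9)

image vertices: (-46/13, 160/13, 6), (-98/13, -100/13, 9)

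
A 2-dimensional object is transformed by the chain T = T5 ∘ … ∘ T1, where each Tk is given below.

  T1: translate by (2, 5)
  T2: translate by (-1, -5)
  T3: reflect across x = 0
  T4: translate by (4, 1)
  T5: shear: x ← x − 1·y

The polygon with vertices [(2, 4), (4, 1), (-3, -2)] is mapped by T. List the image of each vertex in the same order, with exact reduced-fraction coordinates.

T1 translate by (2, 5): (2, 4) → (4, 9); (4, 1) → (6, 6); (-3, -2) → (-1, 3)
T2 translate by (-1, -5): (4, 9) → (3, 4); (6, 6) → (5, 1); (-1, 3) → (-2, -2)
T3 reflect across x = 0: (3, 4) → (-3, 4); (5, 1) → (-5, 1); (-2, -2) → (2, -2)
T4 translate by (4, 1): (-3, 4) → (1, 5); (-5, 1) → (-1, 2); (2, -2) → (6, -1)
T5 shear: x ← x − 1·y: (1, 5) → (-4, 5); (-1, 2) → (-3, 2); (6, -1) → (7, -1)

image vertices: (-4, 5), (-3, 2), (7, -1)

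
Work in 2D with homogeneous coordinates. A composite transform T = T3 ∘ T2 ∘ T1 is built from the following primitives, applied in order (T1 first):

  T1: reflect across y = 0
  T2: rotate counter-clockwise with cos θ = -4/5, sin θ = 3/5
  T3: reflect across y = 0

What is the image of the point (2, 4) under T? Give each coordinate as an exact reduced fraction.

T1 reflect across y = 0: (2, 4) → (2, -4)
T2 rotate counter-clockwise with cos θ = -4/5, sin θ = 3/5: (2, -4) → (4/5, 22/5)
T3 reflect across y = 0: (4/5, 22/5) → (4/5, -22/5)

T(p) = (4/5, -22/5)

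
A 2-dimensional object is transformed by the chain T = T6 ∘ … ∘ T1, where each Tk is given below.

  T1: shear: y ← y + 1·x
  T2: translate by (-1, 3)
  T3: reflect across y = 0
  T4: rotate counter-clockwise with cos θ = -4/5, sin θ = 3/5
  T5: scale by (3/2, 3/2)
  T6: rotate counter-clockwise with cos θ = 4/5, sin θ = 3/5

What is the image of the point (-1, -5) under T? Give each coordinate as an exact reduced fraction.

T(p) = (3, -9/2)

T1 shear: y ← y + 1·x: (-1, -5) → (-1, -6)
T2 translate by (-1, 3): (-1, -6) → (-2, -3)
T3 reflect across y = 0: (-2, -3) → (-2, 3)
T4 rotate counter-clockwise with cos θ = -4/5, sin θ = 3/5: (-2, 3) → (-1/5, -18/5)
T5 scale by (3/2, 3/2): (-1/5, -18/5) → (-3/10, -27/5)
T6 rotate counter-clockwise with cos θ = 4/5, sin θ = 3/5: (-3/10, -27/5) → (3, -9/2)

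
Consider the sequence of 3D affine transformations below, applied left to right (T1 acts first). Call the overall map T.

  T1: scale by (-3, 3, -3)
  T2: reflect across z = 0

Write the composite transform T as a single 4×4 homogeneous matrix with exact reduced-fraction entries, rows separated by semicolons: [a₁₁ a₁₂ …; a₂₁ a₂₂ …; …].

T1 = [-3 0 0 0; 0 3 0 0; 0 0 -3 0; 0 0 0 1]
T2·T1 = [-3 0 0 0; 0 3 0 0; 0 0 3 0; 0 0 0 1]

T = [-3 0 0 0; 0 3 0 0; 0 0 3 0; 0 0 0 1]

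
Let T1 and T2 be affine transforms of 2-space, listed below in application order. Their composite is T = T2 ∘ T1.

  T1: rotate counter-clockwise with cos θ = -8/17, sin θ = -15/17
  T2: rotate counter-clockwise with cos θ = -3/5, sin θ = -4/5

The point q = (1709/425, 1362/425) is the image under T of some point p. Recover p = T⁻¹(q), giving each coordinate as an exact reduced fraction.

T1 = [-8/17 15/17 0; -15/17 -8/17 0; 0 0 1]
T2·T1 = [-36/85 -77/85 0; 77/85 -36/85 0; 0 0 1]
det M = 1; M⁻¹ = [-36/85 77/85 0; -77/85 -36/85 0; 0 0 1]
M⁻¹ · (1709/425, 1362/425)ᵀ = (6/5, -5)ᵀ

p = (6/5, -5)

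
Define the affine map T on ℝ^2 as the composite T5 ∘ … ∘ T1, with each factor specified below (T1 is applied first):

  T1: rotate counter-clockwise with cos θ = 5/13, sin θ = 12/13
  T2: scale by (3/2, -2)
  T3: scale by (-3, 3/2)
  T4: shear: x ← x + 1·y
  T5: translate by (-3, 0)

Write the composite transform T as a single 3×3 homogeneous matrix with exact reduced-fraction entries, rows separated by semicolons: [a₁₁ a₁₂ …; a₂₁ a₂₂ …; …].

T = [-9/2 3 -3; -36/13 -15/13 0; 0 0 1]

T1 = [5/13 -12/13 0; 12/13 5/13 0; 0 0 1]
T2·T1 = [15/26 -18/13 0; -24/13 -10/13 0; 0 0 1]
T3·…·T1 = [-45/26 54/13 0; -36/13 -15/13 0; 0 0 1]
T4·…·T1 = [-9/2 3 0; -36/13 -15/13 0; 0 0 1]
T5·…·T1 = [-9/2 3 -3; -36/13 -15/13 0; 0 0 1]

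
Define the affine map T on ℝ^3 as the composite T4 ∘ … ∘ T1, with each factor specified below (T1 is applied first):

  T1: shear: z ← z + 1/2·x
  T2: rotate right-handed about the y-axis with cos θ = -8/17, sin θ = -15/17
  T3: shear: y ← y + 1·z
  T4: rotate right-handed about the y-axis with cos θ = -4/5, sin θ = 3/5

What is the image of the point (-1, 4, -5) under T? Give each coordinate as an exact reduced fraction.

T1 shear: z ← z + 1/2·x: (-1, 4, -5) → (-1, 4, -11/2)
T2 rotate right-handed about the y-axis with cos θ = -8/17, sin θ = -15/17: (-1, 4, -11/2) → (181/34, 4, 29/17)
T3 shear: y ← y + 1·z: (181/34, 4, 29/17) → (181/34, 97/17, 29/17)
T4 rotate right-handed about the y-axis with cos θ = -4/5, sin θ = 3/5: (181/34, 97/17, 29/17) → (-55/17, 97/17, -155/34)

T(p) = (-55/17, 97/17, -155/34)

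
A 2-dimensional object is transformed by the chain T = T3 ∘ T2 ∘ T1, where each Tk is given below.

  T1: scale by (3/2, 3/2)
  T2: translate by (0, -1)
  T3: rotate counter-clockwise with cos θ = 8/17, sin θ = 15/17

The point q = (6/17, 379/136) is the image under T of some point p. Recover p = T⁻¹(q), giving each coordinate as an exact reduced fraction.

p = (7/4, 4/3)

T1 = [3/2 0 0; 0 3/2 0; 0 0 1]
T2·T1 = [3/2 0 0; 0 3/2 -1; 0 0 1]
T3·…·T1 = [12/17 -45/34 15/17; 45/34 12/17 -8/17; 0 0 1]
det M = 9/4; M⁻¹ = [16/51 10/17 0; -10/17 16/51 2/3; 0 0 1]
M⁻¹ · (6/17, 379/136)ᵀ = (7/4, 4/3)ᵀ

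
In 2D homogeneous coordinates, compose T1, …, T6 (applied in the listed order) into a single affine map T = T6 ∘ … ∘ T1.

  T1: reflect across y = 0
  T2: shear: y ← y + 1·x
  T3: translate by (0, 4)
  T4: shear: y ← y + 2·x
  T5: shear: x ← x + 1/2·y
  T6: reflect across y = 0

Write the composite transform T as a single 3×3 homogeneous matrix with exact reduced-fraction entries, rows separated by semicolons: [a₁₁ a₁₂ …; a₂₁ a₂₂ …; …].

T1 = [1 0 0; 0 -1 0; 0 0 1]
T2·T1 = [1 0 0; 1 -1 0; 0 0 1]
T3·…·T1 = [1 0 0; 1 -1 4; 0 0 1]
T4·…·T1 = [1 0 0; 3 -1 4; 0 0 1]
T5·…·T1 = [5/2 -1/2 2; 3 -1 4; 0 0 1]
T6·…·T1 = [5/2 -1/2 2; -3 1 -4; 0 0 1]

T = [5/2 -1/2 2; -3 1 -4; 0 0 1]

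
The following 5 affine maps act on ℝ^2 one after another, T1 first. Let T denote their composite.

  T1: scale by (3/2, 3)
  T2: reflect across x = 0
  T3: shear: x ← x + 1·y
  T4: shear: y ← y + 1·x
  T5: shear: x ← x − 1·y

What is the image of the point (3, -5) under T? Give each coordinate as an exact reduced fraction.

T1 scale by (3/2, 3): (3, -5) → (9/2, -15)
T2 reflect across x = 0: (9/2, -15) → (-9/2, -15)
T3 shear: x ← x + 1·y: (-9/2, -15) → (-39/2, -15)
T4 shear: y ← y + 1·x: (-39/2, -15) → (-39/2, -69/2)
T5 shear: x ← x − 1·y: (-39/2, -69/2) → (15, -69/2)

T(p) = (15, -69/2)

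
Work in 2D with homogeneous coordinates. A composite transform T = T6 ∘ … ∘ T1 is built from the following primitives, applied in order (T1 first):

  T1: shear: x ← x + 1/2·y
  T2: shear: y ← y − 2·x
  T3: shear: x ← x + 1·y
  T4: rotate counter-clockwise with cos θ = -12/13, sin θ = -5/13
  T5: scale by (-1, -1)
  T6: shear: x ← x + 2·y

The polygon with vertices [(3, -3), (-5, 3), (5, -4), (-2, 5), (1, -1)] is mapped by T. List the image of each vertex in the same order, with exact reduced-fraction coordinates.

T1 shear: x ← x + 1/2·y: (3, -3) → (3/2, -3); (-5, 3) → (-7/2, 3); (5, -4) → (3, -4); (-2, 5) → (1/2, 5); (1, -1) → (1/2, -1)
T2 shear: y ← y − 2·x: (3/2, -3) → (3/2, -6); (-7/2, 3) → (-7/2, 10); (3, -4) → (3, -10); (1/2, 5) → (1/2, 4); (1/2, -1) → (1/2, -2)
T3 shear: x ← x + 1·y: (3/2, -6) → (-9/2, -6); (-7/2, 10) → (13/2, 10); (3, -10) → (-7, -10); (1/2, 4) → (9/2, 4); (1/2, -2) → (-3/2, -2)
T4 rotate counter-clockwise with cos θ = -12/13, sin θ = -5/13: (-9/2, -6) → (24/13, 189/26); (13/2, 10) → (-28/13, -305/26); (-7, -10) → (34/13, 155/13); (9/2, 4) → (-34/13, -141/26); (-3/2, -2) → (8/13, 63/26)
T5 scale by (-1, -1): (24/13, 189/26) → (-24/13, -189/26); (-28/13, -305/26) → (28/13, 305/26); (34/13, 155/13) → (-34/13, -155/13); (-34/13, -141/26) → (34/13, 141/26); (8/13, 63/26) → (-8/13, -63/26)
T6 shear: x ← x + 2·y: (-24/13, -189/26) → (-213/13, -189/26); (28/13, 305/26) → (333/13, 305/26); (-34/13, -155/13) → (-344/13, -155/13); (34/13, 141/26) → (175/13, 141/26); (-8/13, -63/26) → (-71/13, -63/26)

image vertices: (-213/13, -189/26), (333/13, 305/26), (-344/13, -155/13), (175/13, 141/26), (-71/13, -63/26)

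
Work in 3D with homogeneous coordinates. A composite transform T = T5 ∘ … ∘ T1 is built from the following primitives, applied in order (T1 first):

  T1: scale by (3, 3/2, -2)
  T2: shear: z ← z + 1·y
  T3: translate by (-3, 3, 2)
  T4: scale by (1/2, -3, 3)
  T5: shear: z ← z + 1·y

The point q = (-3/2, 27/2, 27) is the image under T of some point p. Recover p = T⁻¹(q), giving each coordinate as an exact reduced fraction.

T1 = [3 0 0 0; 0 3/2 0 0; 0 0 -2 0; 0 0 0 1]
T2·T1 = [3 0 0 0; 0 3/2 0 0; 0 3/2 -2 0; 0 0 0 1]
T3·…·T1 = [3 0 0 -3; 0 3/2 0 3; 0 3/2 -2 2; 0 0 0 1]
T4·…·T1 = [3/2 0 0 -3/2; 0 -9/2 0 -9; 0 9/2 -6 6; 0 0 0 1]
T5·…·T1 = [3/2 0 0 -3/2; 0 -9/2 0 -9; 0 0 -6 -3; 0 0 0 1]
det M = 81/2; M⁻¹ = [2/3 0 0 1; 0 -2/9 0 -2; 0 0 -1/6 -1/2; 0 0 0 1]
M⁻¹ · (-3/2, 27/2, 27)ᵀ = (0, -5, -5)ᵀ

p = (0, -5, -5)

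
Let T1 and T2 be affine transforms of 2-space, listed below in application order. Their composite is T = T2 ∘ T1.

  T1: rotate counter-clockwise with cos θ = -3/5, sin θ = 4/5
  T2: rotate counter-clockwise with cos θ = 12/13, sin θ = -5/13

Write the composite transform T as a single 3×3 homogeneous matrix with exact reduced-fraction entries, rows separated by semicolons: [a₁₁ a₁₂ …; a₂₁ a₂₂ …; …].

T1 = [-3/5 -4/5 0; 4/5 -3/5 0; 0 0 1]
T2·T1 = [-16/65 -63/65 0; 63/65 -16/65 0; 0 0 1]

T = [-16/65 -63/65 0; 63/65 -16/65 0; 0 0 1]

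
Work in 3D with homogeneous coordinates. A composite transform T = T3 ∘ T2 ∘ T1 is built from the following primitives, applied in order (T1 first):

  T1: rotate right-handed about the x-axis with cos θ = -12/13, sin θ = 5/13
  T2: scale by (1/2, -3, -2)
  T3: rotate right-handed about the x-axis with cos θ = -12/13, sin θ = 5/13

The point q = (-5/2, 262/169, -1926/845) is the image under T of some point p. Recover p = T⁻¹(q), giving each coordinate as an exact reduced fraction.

T1 = [1 0 0 0; 0 -12/13 -5/13 0; 0 5/13 -12/13 0; 0 0 0 1]
T2·T1 = [1/2 0 0 0; 0 36/13 15/13 0; 0 -10/13 24/13 0; 0 0 0 1]
T3·…·T1 = [1/2 0 0 0; 0 -382/169 -300/169 0; 0 300/169 -213/169 0; 0 0 0 1]
det M = 3; M⁻¹ = [2 0 0 0; 0 -71/338 50/169 0; 0 -50/169 -191/507 0; 0 0 0 1]
M⁻¹ · (-5/2, 262/169, -1926/845)ᵀ = (-5, -1, 2/5)ᵀ

p = (-5, -1, 2/5)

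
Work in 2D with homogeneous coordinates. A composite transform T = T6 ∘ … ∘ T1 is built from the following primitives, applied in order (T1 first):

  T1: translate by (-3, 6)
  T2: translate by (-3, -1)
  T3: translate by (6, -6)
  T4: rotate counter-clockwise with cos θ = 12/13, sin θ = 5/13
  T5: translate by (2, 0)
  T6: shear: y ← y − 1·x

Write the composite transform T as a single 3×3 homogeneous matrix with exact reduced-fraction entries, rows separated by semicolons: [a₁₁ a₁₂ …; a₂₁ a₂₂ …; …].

T1 = [1 0 -3; 0 1 6; 0 0 1]
T2·T1 = [1 0 -6; 0 1 5; 0 0 1]
T3·…·T1 = [1 0 0; 0 1 -1; 0 0 1]
T4·…·T1 = [12/13 -5/13 5/13; 5/13 12/13 -12/13; 0 0 1]
T5·…·T1 = [12/13 -5/13 31/13; 5/13 12/13 -12/13; 0 0 1]
T6·…·T1 = [12/13 -5/13 31/13; -7/13 17/13 -43/13; 0 0 1]

T = [12/13 -5/13 31/13; -7/13 17/13 -43/13; 0 0 1]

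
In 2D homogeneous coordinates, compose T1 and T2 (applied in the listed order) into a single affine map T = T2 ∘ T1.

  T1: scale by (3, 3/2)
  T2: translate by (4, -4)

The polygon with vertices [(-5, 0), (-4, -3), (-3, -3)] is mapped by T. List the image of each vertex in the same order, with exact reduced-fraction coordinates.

image vertices: (-11, -4), (-8, -17/2), (-5, -17/2)

T1 scale by (3, 3/2): (-5, 0) → (-15, 0); (-4, -3) → (-12, -9/2); (-3, -3) → (-9, -9/2)
T2 translate by (4, -4): (-15, 0) → (-11, -4); (-12, -9/2) → (-8, -17/2); (-9, -9/2) → (-5, -17/2)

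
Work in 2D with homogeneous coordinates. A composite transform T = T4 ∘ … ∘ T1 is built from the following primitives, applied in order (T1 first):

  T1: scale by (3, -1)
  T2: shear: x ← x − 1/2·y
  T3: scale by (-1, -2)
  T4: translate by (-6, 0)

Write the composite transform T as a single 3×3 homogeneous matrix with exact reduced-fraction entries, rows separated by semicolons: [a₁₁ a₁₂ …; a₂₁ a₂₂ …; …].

T = [-3 -1/2 -6; 0 2 0; 0 0 1]

T1 = [3 0 0; 0 -1 0; 0 0 1]
T2·T1 = [3 1/2 0; 0 -1 0; 0 0 1]
T3·…·T1 = [-3 -1/2 0; 0 2 0; 0 0 1]
T4·…·T1 = [-3 -1/2 -6; 0 2 0; 0 0 1]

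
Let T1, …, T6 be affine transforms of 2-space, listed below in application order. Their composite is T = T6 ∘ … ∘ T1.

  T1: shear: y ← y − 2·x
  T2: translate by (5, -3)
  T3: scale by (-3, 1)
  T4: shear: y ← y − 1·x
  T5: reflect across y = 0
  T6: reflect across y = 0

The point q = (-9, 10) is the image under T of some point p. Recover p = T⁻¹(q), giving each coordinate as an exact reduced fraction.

T1 = [1 0 0; -2 1 0; 0 0 1]
T2·T1 = [1 0 5; -2 1 -3; 0 0 1]
T3·…·T1 = [-3 0 -15; -2 1 -3; 0 0 1]
T4·…·T1 = [-3 0 -15; 1 1 12; 0 0 1]
T5·…·T1 = [-3 0 -15; -1 -1 -12; 0 0 1]
T6·…·T1 = [-3 0 -15; 1 1 12; 0 0 1]
det M = -3; M⁻¹ = [-1/3 0 -5; 1/3 1 -7; 0 0 1]
M⁻¹ · (-9, 10)ᵀ = (-2, 0)ᵀ

p = (-2, 0)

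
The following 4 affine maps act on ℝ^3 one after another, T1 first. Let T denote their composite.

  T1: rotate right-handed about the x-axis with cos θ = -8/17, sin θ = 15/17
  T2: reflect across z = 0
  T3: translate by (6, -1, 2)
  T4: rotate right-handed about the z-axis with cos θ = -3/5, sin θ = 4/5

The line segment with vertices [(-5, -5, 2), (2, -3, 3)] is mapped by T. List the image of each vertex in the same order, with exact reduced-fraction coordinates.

image vertices: (-23/85, 89/85, 125/17), (-256/85, 658/85, 103/17)

T1 rotate right-handed about the x-axis with cos θ = -8/17, sin θ = 15/17: (-5, -5, 2) → (-5, 10/17, -91/17); (2, -3, 3) → (2, -21/17, -69/17)
T2 reflect across z = 0: (-5, 10/17, -91/17) → (-5, 10/17, 91/17); (2, -21/17, -69/17) → (2, -21/17, 69/17)
T3 translate by (6, -1, 2): (-5, 10/17, 91/17) → (1, -7/17, 125/17); (2, -21/17, 69/17) → (8, -38/17, 103/17)
T4 rotate right-handed about the z-axis with cos θ = -3/5, sin θ = 4/5: (1, -7/17, 125/17) → (-23/85, 89/85, 125/17); (8, -38/17, 103/17) → (-256/85, 658/85, 103/17)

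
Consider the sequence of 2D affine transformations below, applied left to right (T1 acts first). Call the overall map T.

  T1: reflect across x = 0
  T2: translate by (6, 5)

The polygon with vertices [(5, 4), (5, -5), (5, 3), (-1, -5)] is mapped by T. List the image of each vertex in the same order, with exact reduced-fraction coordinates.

image vertices: (1, 9), (1, 0), (1, 8), (7, 0)

T1 reflect across x = 0: (5, 4) → (-5, 4); (5, -5) → (-5, -5); (5, 3) → (-5, 3); (-1, -5) → (1, -5)
T2 translate by (6, 5): (-5, 4) → (1, 9); (-5, -5) → (1, 0); (-5, 3) → (1, 8); (1, -5) → (7, 0)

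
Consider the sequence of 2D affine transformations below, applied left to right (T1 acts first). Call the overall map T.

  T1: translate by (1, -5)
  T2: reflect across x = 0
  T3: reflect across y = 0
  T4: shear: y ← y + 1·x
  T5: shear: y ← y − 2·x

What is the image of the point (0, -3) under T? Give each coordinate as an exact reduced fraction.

T1 translate by (1, -5): (0, -3) → (1, -8)
T2 reflect across x = 0: (1, -8) → (-1, -8)
T3 reflect across y = 0: (-1, -8) → (-1, 8)
T4 shear: y ← y + 1·x: (-1, 8) → (-1, 7)
T5 shear: y ← y − 2·x: (-1, 7) → (-1, 9)

T(p) = (-1, 9)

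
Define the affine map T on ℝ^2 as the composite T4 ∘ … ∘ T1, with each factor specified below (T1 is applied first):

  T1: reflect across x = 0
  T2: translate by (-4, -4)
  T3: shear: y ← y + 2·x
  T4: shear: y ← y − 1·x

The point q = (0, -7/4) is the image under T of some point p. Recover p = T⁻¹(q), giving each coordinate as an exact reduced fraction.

p = (-4, 9/4)

T1 = [-1 0 0; 0 1 0; 0 0 1]
T2·T1 = [-1 0 -4; 0 1 -4; 0 0 1]
T3·…·T1 = [-1 0 -4; -2 1 -12; 0 0 1]
T4·…·T1 = [-1 0 -4; -1 1 -8; 0 0 1]
det M = -1; M⁻¹ = [-1 0 -4; -1 1 4; 0 0 1]
M⁻¹ · (0, -7/4)ᵀ = (-4, 9/4)ᵀ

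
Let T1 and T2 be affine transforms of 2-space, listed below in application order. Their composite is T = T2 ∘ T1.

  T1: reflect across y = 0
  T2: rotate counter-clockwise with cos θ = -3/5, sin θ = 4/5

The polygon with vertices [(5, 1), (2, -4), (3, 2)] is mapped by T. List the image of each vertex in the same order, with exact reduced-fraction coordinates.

T1 reflect across y = 0: (5, 1) → (5, -1); (2, -4) → (2, 4); (3, 2) → (3, -2)
T2 rotate counter-clockwise with cos θ = -3/5, sin θ = 4/5: (5, -1) → (-11/5, 23/5); (2, 4) → (-22/5, -4/5); (3, -2) → (-1/5, 18/5)

image vertices: (-11/5, 23/5), (-22/5, -4/5), (-1/5, 18/5)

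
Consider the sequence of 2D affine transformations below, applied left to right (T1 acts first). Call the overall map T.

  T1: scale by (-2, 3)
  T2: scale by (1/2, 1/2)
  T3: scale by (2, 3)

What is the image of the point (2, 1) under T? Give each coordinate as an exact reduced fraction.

T1 scale by (-2, 3): (2, 1) → (-4, 3)
T2 scale by (1/2, 1/2): (-4, 3) → (-2, 3/2)
T3 scale by (2, 3): (-2, 3/2) → (-4, 9/2)

T(p) = (-4, 9/2)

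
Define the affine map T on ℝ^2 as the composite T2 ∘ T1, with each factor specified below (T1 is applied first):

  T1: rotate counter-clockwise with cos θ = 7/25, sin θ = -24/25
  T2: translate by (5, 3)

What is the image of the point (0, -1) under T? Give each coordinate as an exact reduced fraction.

T1 rotate counter-clockwise with cos θ = 7/25, sin θ = -24/25: (0, -1) → (-24/25, -7/25)
T2 translate by (5, 3): (-24/25, -7/25) → (101/25, 68/25)

T(p) = (101/25, 68/25)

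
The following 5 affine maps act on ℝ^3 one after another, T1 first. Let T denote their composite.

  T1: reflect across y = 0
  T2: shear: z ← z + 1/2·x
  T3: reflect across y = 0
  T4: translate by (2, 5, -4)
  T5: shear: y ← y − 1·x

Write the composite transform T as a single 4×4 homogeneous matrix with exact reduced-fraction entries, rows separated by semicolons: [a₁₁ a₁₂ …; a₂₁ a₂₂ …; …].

T = [1 0 0 2; -1 1 0 3; 1/2 0 1 -4; 0 0 0 1]

T1 = [1 0 0 0; 0 -1 0 0; 0 0 1 0; 0 0 0 1]
T2·T1 = [1 0 0 0; 0 -1 0 0; 1/2 0 1 0; 0 0 0 1]
T3·…·T1 = [1 0 0 0; 0 1 0 0; 1/2 0 1 0; 0 0 0 1]
T4·…·T1 = [1 0 0 2; 0 1 0 5; 1/2 0 1 -4; 0 0 0 1]
T5·…·T1 = [1 0 0 2; -1 1 0 3; 1/2 0 1 -4; 0 0 0 1]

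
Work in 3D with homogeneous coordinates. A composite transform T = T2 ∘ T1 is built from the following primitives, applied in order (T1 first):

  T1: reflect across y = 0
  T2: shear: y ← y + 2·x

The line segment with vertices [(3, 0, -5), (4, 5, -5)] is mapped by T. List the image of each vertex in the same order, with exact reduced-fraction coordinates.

image vertices: (3, 6, -5), (4, 3, -5)

T1 reflect across y = 0: (3, 0, -5) → (3, 0, -5); (4, 5, -5) → (4, -5, -5)
T2 shear: y ← y + 2·x: (3, 0, -5) → (3, 6, -5); (4, -5, -5) → (4, 3, -5)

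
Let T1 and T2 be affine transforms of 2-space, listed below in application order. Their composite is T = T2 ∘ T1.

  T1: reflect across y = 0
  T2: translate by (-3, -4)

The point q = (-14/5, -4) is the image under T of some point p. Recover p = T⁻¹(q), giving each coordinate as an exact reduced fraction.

p = (1/5, 0)

T1 = [1 0 0; 0 -1 0; 0 0 1]
T2·T1 = [1 0 -3; 0 -1 -4; 0 0 1]
det M = -1; M⁻¹ = [1 0 3; 0 -1 -4; 0 0 1]
M⁻¹ · (-14/5, -4)ᵀ = (1/5, 0)ᵀ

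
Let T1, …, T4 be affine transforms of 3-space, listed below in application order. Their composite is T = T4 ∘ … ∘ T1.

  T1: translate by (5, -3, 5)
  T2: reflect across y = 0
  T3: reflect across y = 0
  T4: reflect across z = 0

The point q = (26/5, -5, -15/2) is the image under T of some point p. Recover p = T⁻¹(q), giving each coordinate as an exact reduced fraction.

p = (1/5, -2, 5/2)

T1 = [1 0 0 5; 0 1 0 -3; 0 0 1 5; 0 0 0 1]
T2·T1 = [1 0 0 5; 0 -1 0 3; 0 0 1 5; 0 0 0 1]
T3·…·T1 = [1 0 0 5; 0 1 0 -3; 0 0 1 5; 0 0 0 1]
T4·…·T1 = [1 0 0 5; 0 1 0 -3; 0 0 -1 -5; 0 0 0 1]
det M = -1; M⁻¹ = [1 0 0 -5; 0 1 0 3; 0 0 -1 -5; 0 0 0 1]
M⁻¹ · (26/5, -5, -15/2)ᵀ = (1/5, -2, 5/2)ᵀ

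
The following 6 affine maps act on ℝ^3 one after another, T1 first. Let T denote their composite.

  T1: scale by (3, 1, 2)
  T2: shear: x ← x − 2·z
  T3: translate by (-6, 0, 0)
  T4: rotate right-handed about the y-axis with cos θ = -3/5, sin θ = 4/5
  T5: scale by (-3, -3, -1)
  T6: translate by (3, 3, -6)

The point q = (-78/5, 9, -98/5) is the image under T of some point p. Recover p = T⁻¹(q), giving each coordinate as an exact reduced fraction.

p = (-5, -2, -8/5)

T1 = [3 0 0 0; 0 1 0 0; 0 0 2 0; 0 0 0 1]
T2·T1 = [3 0 -4 0; 0 1 0 0; 0 0 2 0; 0 0 0 1]
T3·…·T1 = [3 0 -4 -6; 0 1 0 0; 0 0 2 0; 0 0 0 1]
T4·…·T1 = [-9/5 0 4 18/5; 0 1 0 0; -12/5 0 2 24/5; 0 0 0 1]
T5·…·T1 = [27/5 0 -12 -54/5; 0 -3 0 0; 12/5 0 -2 -24/5; 0 0 0 1]
T6·…·T1 = [27/5 0 -12 -39/5; 0 -3 0 3; 12/5 0 -2 -54/5; 0 0 0 1]
det M = -54; M⁻¹ = [-1/9 0 2/3 19/3; 0 -1/3 0 1; -2/15 0 3/10 11/5; 0 0 0 1]
M⁻¹ · (-78/5, 9, -98/5)ᵀ = (-5, -2, -8/5)ᵀ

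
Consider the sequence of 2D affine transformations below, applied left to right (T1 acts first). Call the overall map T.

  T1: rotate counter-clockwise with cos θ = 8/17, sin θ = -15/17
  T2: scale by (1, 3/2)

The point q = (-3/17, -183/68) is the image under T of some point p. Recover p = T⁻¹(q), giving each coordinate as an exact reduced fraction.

p = (3/2, -1)

T1 = [8/17 15/17 0; -15/17 8/17 0; 0 0 1]
T2·T1 = [8/17 15/17 0; -45/34 12/17 0; 0 0 1]
det M = 3/2; M⁻¹ = [8/17 -10/17 0; 15/17 16/51 0; 0 0 1]
M⁻¹ · (-3/17, -183/68)ᵀ = (3/2, -1)ᵀ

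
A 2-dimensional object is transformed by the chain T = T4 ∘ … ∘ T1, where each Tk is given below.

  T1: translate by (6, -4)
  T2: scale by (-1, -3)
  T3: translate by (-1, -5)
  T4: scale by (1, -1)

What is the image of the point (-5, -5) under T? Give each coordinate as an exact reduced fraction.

T(p) = (-2, -22)

T1 translate by (6, -4): (-5, -5) → (1, -9)
T2 scale by (-1, -3): (1, -9) → (-1, 27)
T3 translate by (-1, -5): (-1, 27) → (-2, 22)
T4 scale by (1, -1): (-2, 22) → (-2, -22)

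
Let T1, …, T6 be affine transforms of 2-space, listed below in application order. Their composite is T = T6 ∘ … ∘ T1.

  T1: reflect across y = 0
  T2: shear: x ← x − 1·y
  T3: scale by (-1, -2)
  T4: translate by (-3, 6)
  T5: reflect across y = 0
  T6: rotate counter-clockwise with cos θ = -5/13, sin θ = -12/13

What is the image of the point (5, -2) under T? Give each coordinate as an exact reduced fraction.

T(p) = (6/13, 82/13)

T1 reflect across y = 0: (5, -2) → (5, 2)
T2 shear: x ← x − 1·y: (5, 2) → (3, 2)
T3 scale by (-1, -2): (3, 2) → (-3, -4)
T4 translate by (-3, 6): (-3, -4) → (-6, 2)
T5 reflect across y = 0: (-6, 2) → (-6, -2)
T6 rotate counter-clockwise with cos θ = -5/13, sin θ = -12/13: (-6, -2) → (6/13, 82/13)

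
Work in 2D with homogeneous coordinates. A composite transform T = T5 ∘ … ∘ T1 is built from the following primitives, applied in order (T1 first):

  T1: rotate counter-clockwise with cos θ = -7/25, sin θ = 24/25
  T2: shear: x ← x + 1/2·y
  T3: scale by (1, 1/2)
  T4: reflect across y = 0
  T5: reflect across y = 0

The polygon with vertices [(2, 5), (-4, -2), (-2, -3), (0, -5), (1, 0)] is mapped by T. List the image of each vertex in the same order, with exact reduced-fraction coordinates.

image vertices: (-51/10, 13/50), (7/5, -41/25), (29/10, -27/50), (11/2, 7/10), (1/5, 12/25)

T1 rotate counter-clockwise with cos θ = -7/25, sin θ = 24/25: (2, 5) → (-134/25, 13/25); (-4, -2) → (76/25, -82/25); (-2, -3) → (86/25, -27/25); (0, -5) → (24/5, 7/5); (1, 0) → (-7/25, 24/25)
T2 shear: x ← x + 1/2·y: (-134/25, 13/25) → (-51/10, 13/25); (76/25, -82/25) → (7/5, -82/25); (86/25, -27/25) → (29/10, -27/25); (24/5, 7/5) → (11/2, 7/5); (-7/25, 24/25) → (1/5, 24/25)
T3 scale by (1, 1/2): (-51/10, 13/25) → (-51/10, 13/50); (7/5, -82/25) → (7/5, -41/25); (29/10, -27/25) → (29/10, -27/50); (11/2, 7/5) → (11/2, 7/10); (1/5, 24/25) → (1/5, 12/25)
T4 reflect across y = 0: (-51/10, 13/50) → (-51/10, -13/50); (7/5, -41/25) → (7/5, 41/25); (29/10, -27/50) → (29/10, 27/50); (11/2, 7/10) → (11/2, -7/10); (1/5, 12/25) → (1/5, -12/25)
T5 reflect across y = 0: (-51/10, -13/50) → (-51/10, 13/50); (7/5, 41/25) → (7/5, -41/25); (29/10, 27/50) → (29/10, -27/50); (11/2, -7/10) → (11/2, 7/10); (1/5, -12/25) → (1/5, 12/25)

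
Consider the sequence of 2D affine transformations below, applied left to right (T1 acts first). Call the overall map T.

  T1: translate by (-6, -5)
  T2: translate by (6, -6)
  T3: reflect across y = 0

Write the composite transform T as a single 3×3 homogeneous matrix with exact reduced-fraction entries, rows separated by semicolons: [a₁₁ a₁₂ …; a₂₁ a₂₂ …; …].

T1 = [1 0 -6; 0 1 -5; 0 0 1]
T2·T1 = [1 0 0; 0 1 -11; 0 0 1]
T3·…·T1 = [1 0 0; 0 -1 11; 0 0 1]

T = [1 0 0; 0 -1 11; 0 0 1]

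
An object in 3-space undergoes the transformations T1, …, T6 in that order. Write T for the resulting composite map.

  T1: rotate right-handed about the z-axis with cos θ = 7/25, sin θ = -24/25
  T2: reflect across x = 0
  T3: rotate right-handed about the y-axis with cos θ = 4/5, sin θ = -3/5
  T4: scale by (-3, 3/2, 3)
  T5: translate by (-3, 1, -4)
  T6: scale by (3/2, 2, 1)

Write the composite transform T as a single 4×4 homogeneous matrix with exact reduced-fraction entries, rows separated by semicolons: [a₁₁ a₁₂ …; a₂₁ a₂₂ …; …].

T = [126/125 432/125 27/10 -9/2; -72/25 21/25 0 2; -63/125 -216/125 12/5 -4; 0 0 0 1]

T1 = [7/25 24/25 0 0; -24/25 7/25 0 0; 0 0 1 0; 0 0 0 1]
T2·T1 = [-7/25 -24/25 0 0; -24/25 7/25 0 0; 0 0 1 0; 0 0 0 1]
T3·…·T1 = [-28/125 -96/125 -3/5 0; -24/25 7/25 0 0; -21/125 -72/125 4/5 0; 0 0 0 1]
T4·…·T1 = [84/125 288/125 9/5 0; -36/25 21/50 0 0; -63/125 -216/125 12/5 0; 0 0 0 1]
T5·…·T1 = [84/125 288/125 9/5 -3; -36/25 21/50 0 1; -63/125 -216/125 12/5 -4; 0 0 0 1]
T6·…·T1 = [126/125 432/125 27/10 -9/2; -72/25 21/25 0 2; -63/125 -216/125 12/5 -4; 0 0 0 1]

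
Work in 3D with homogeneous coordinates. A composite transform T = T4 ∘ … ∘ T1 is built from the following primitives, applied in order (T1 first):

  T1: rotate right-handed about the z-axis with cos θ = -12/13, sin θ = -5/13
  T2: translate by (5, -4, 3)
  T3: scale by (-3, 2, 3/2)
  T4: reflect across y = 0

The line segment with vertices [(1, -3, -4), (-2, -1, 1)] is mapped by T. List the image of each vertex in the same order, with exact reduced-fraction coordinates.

image vertices: (-114/13, 42/13, -3/2), (-252/13, 60/13, 6)

T1 rotate right-handed about the z-axis with cos θ = -12/13, sin θ = -5/13: (1, -3, -4) → (-27/13, 31/13, -4); (-2, -1, 1) → (19/13, 22/13, 1)
T2 translate by (5, -4, 3): (-27/13, 31/13, -4) → (38/13, -21/13, -1); (19/13, 22/13, 1) → (84/13, -30/13, 4)
T3 scale by (-3, 2, 3/2): (38/13, -21/13, -1) → (-114/13, -42/13, -3/2); (84/13, -30/13, 4) → (-252/13, -60/13, 6)
T4 reflect across y = 0: (-114/13, -42/13, -3/2) → (-114/13, 42/13, -3/2); (-252/13, -60/13, 6) → (-252/13, 60/13, 6)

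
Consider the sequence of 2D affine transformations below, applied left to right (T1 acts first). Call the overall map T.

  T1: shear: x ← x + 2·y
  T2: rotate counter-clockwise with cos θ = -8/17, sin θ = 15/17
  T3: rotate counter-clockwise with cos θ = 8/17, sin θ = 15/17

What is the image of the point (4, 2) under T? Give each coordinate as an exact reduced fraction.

T(p) = (-8, -2)

T1 shear: x ← x + 2·y: (4, 2) → (8, 2)
T2 rotate counter-clockwise with cos θ = -8/17, sin θ = 15/17: (8, 2) → (-94/17, 104/17)
T3 rotate counter-clockwise with cos θ = 8/17, sin θ = 15/17: (-94/17, 104/17) → (-8, -2)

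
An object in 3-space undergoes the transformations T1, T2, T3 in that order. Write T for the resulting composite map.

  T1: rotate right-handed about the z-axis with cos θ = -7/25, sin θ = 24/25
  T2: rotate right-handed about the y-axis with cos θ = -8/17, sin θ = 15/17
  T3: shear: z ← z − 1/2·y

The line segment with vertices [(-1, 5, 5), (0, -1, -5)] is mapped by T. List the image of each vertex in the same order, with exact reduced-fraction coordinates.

image vertices: (2779/425, -59/25, 2393/850), (-2067/425, 7/25, 1161/850)

T1 rotate right-handed about the z-axis with cos θ = -7/25, sin θ = 24/25: (-1, 5, 5) → (-113/25, -59/25, 5); (0, -1, -5) → (24/25, 7/25, -5)
T2 rotate right-handed about the y-axis with cos θ = -8/17, sin θ = 15/17: (-113/25, -59/25, 5) → (2779/425, -59/25, 139/85); (24/25, 7/25, -5) → (-2067/425, 7/25, 128/85)
T3 shear: z ← z − 1/2·y: (2779/425, -59/25, 139/85) → (2779/425, -59/25, 2393/850); (-2067/425, 7/25, 128/85) → (-2067/425, 7/25, 1161/850)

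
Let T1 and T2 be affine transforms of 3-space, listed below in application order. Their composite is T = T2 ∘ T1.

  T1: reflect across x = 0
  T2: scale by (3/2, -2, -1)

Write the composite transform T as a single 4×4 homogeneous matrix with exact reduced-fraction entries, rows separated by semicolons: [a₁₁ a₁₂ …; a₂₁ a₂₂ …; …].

T = [-3/2 0 0 0; 0 -2 0 0; 0 0 -1 0; 0 0 0 1]

T1 = [-1 0 0 0; 0 1 0 0; 0 0 1 0; 0 0 0 1]
T2·T1 = [-3/2 0 0 0; 0 -2 0 0; 0 0 -1 0; 0 0 0 1]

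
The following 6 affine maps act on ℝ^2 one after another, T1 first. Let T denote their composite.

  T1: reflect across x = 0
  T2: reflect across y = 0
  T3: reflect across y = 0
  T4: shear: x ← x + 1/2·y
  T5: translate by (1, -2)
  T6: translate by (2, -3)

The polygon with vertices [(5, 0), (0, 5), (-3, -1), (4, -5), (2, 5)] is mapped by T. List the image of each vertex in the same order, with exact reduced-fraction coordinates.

T1 reflect across x = 0: (5, 0) → (-5, 0); (0, 5) → (0, 5); (-3, -1) → (3, -1); (4, -5) → (-4, -5); (2, 5) → (-2, 5)
T2 reflect across y = 0: (-5, 0) → (-5, 0); (0, 5) → (0, -5); (3, -1) → (3, 1); (-4, -5) → (-4, 5); (-2, 5) → (-2, -5)
T3 reflect across y = 0: (-5, 0) → (-5, 0); (0, -5) → (0, 5); (3, 1) → (3, -1); (-4, 5) → (-4, -5); (-2, -5) → (-2, 5)
T4 shear: x ← x + 1/2·y: (-5, 0) → (-5, 0); (0, 5) → (5/2, 5); (3, -1) → (5/2, -1); (-4, -5) → (-13/2, -5); (-2, 5) → (1/2, 5)
T5 translate by (1, -2): (-5, 0) → (-4, -2); (5/2, 5) → (7/2, 3); (5/2, -1) → (7/2, -3); (-13/2, -5) → (-11/2, -7); (1/2, 5) → (3/2, 3)
T6 translate by (2, -3): (-4, -2) → (-2, -5); (7/2, 3) → (11/2, 0); (7/2, -3) → (11/2, -6); (-11/2, -7) → (-7/2, -10); (3/2, 3) → (7/2, 0)

image vertices: (-2, -5), (11/2, 0), (11/2, -6), (-7/2, -10), (7/2, 0)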